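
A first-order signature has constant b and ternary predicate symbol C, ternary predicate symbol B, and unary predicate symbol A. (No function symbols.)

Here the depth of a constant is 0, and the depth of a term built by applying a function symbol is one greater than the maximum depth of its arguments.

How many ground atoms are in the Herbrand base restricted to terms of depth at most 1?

First count ground terms of depth ≤ 1.
With no function symbols every ground term is a constant, so there is exactly 1 ground term at every depth bound.
N_0 = 1
N_1 = 1
Explicitly: b.
So |H| = 1.
Ground atoms are formed by filling each argument slot of a predicate with a term from H, so an r-ary predicate gives |H|^r atoms:
  C: 1^3 = 1;  B: 1^3 = 1;  A: 1
Total ground atoms: 1 + 1 + 1 = 3.

3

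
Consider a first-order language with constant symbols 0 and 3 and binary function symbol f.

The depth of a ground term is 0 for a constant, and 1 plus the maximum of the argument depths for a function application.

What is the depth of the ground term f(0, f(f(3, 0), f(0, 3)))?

3

depth(f(3, 0)) = 1 + max(0, 0) = 1
depth(f(0, 3)) = 1 + max(0, 0) = 1
depth(f(f(3, 0), f(0, 3))) = 1 + max(1, 1) = 2
depth(f(0, f(f(3, 0), f(0, 3)))) = 1 + max(0, 2) = 3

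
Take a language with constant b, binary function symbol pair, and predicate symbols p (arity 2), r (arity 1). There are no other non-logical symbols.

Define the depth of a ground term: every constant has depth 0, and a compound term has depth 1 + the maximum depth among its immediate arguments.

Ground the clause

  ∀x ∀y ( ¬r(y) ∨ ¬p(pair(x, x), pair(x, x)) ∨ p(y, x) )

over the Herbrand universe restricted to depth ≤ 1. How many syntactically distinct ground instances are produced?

Ground terms of depth ≤ 1:
  Let N_k count ground terms of depth at most k. Each non-constant term of depth ≤ k is some function symbol applied to depth-≤(k−1) arguments, giving N_k = 1 + N_{k-1}^2.
  N_0 = 1
  N_1 = 1 + 1^2 = 2
  Explicitly: b, pair(b, b).
So there are 2 ground terms available for substitution.
There are 2 variables to instantiate (x, y), each occurring in at least one literal, so different choices give different ground instances.
Number of ground instances = 2^2 = 4.

4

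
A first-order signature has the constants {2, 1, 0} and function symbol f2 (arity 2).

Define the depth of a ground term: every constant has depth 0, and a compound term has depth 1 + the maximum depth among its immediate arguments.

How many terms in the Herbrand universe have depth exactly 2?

135

Count level by level. With function symbols f2/2, the terms of depth ≤ k are the 3 constants together with each function applied to depth-≤(k−1) tuples, so N_k = 3 + N_{k-1}^2.
N_0 = 3
N_1 = 3 + 3^2 = 12
N_2 = 3 + 12^2 = 147
Terms of depth exactly 2: N_2 − N_1 = 147 − 12 = 135.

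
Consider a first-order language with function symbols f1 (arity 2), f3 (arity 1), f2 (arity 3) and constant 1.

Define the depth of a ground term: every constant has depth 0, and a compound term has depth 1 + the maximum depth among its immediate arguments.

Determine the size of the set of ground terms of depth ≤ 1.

4

Count level by level. With function symbols f1/2, f3/1, f2/3, the terms of depth ≤ k are the 1 constant together with each function applied to depth-≤(k−1) tuples, so N_k = 1 + N_{k-1}^2 + N_{k-1} + N_{k-1}^3.
N_0 = 1
N_1 = 1 + 1^2 + 1 + 1^3 = 4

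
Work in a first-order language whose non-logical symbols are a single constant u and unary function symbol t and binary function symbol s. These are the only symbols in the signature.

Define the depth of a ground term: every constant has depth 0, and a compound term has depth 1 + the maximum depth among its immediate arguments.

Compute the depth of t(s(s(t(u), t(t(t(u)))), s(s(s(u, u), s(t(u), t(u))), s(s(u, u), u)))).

depth(t(u)) = 1 + depth(u) = 1 + 0 = 1
depth(t(t(u))) = 1 + depth(t(u)) = 1 + 1 = 2
depth(t(t(t(u)))) = 1 + depth(t(t(u))) = 1 + 2 = 3
depth(s(t(u), t(t(t(u))))) = 1 + max(1, 3) = 4
depth(s(u, u)) = 1 + max(0, 0) = 1
depth(s(t(u), t(u))) = 1 + max(1, 1) = 2
depth(s(s(u, u), s(t(u), t(u)))) = 1 + max(1, 2) = 3
depth(s(s(u, u), u)) = 1 + max(1, 0) = 2
depth(s(s(s(u, u), s(t(u), t(u))), s(s(u, u), u))) = 1 + max(3, 2) = 4
depth(s(s(t(u), t(t(t(u)))), s(s(s(u, u), s(t(u), t(u))), s(s(u, u), u)))) = 1 + max(4, 4) = 5
depth(t(s(s(t(u), t(t(t(u)))), s(s(s(u, u), s(t(u), t(u))), s(s(u, u), u))))) = 1 + depth(s(s(t(u), t(t(t(u)))), s(s(s(u, u), s(t(u), t(u))), s(s(u, u), u)))) = 1 + 5 = 6

6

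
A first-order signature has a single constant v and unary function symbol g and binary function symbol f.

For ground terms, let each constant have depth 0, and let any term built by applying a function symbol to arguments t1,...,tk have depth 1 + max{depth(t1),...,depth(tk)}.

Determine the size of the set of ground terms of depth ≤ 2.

Let N_k = |{terms of depth ≤ k}|. Then N_0 = 1 and N_k = 1 + N_{k-1} + N_{k-1}^2 for k ≥ 1 (one summand per function symbol, arity giving the exponent).
N_0 = 1
N_1 = 1 + 1 + 1^2 = 3
N_2 = 1 + 3 + 3^2 = 13

13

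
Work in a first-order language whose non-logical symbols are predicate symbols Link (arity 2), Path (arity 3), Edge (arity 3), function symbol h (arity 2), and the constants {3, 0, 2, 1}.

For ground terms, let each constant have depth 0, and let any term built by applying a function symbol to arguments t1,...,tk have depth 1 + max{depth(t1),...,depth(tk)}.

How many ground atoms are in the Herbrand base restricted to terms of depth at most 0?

First count ground terms of depth ≤ 0.
If N_k denotes the number of depth-≤k ground terms, the 4 constants give N_0 = 4, and each function symbol of arity r contributes N_{k-1}^r new terms at level k: N_k = 4 + N_{k-1}^2.
N_0 = 4
So |H| = 4.
For each predicate symbol, the number of ground atoms is |H| raised to its arity; summing:
  Link: 4^2 = 16;  Path: 4^3 = 64;  Edge: 4^3 = 64
Total ground atoms: 16 + 64 + 64 = 144.

144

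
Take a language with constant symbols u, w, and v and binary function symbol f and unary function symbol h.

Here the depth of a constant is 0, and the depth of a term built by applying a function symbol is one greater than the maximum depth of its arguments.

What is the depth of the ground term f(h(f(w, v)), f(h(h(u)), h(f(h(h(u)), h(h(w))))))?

6

depth(f(w, v)) = 1 + max(0, 0) = 1
depth(h(f(w, v))) = 1 + depth(f(w, v)) = 1 + 1 = 2
depth(h(u)) = 1 + depth(u) = 1 + 0 = 1
depth(h(h(u))) = 1 + depth(h(u)) = 1 + 1 = 2
depth(h(w)) = 1 + depth(w) = 1 + 0 = 1
depth(h(h(w))) = 1 + depth(h(w)) = 1 + 1 = 2
depth(f(h(h(u)), h(h(w)))) = 1 + max(2, 2) = 3
depth(h(f(h(h(u)), h(h(w))))) = 1 + depth(f(h(h(u)), h(h(w)))) = 1 + 3 = 4
depth(f(h(h(u)), h(f(h(h(u)), h(h(w)))))) = 1 + max(2, 4) = 5
depth(f(h(f(w, v)), f(h(h(u)), h(f(h(h(u)), h(h(w))))))) = 1 + max(2, 5) = 6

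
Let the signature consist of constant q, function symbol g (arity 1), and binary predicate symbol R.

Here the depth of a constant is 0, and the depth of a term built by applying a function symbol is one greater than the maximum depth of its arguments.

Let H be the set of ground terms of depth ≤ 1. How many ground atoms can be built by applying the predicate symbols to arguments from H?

4

First count ground terms of depth ≤ 1.
Let N_k = |{terms of depth ≤ k}|. Then N_0 = 1 and N_k = 1 + N_{k-1} for k ≥ 1 (one summand per function symbol, arity giving the exponent).
N_0 = 1
N_1 = 1 + 1 = 2
Explicitly: q, g(q).
So |H| = 2.
A ground atom is a predicate applied to a tuple of terms from H, so the count is the sum over predicates of |H|^arity:
  R: 2^2 = 4
Total ground atoms: 4.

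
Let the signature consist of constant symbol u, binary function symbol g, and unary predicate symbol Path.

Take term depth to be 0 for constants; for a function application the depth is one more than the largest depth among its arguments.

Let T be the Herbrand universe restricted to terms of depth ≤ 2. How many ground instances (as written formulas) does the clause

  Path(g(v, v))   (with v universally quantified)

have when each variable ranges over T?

5

Ground terms of depth ≤ 2:
  If N_k denotes the number of depth-≤k ground terms, the 1 constant gives N_0 = 1, and each function symbol of arity r contributes N_{k-1}^r new terms at level k: N_k = 1 + N_{k-1}^2.
  N_0 = 1
  N_1 = 1 + 1^2 = 2
  N_2 = 1 + 2^2 = 5
  Explicitly: u, g(u, u), g(u, g(u, u)), g(g(u, u), u), g(g(u, u), g(u, u)).
So there are 5 ground terms available for substitution.
There is 1 variable to instantiate (v),  occurring in at least one literal, so different choices give different ground instances.
Number of ground instances = 5.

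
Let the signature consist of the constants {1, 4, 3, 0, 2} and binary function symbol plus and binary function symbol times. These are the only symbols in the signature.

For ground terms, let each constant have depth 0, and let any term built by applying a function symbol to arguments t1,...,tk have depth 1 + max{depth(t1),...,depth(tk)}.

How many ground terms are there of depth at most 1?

If N_k denotes the number of depth-≤k ground terms, the 5 constants give N_0 = 5, and each function symbol of arity r contributes N_{k-1}^r new terms at level k: N_k = 5 + N_{k-1}^2 + N_{k-1}^2.
N_0 = 5
N_1 = 5 + 5^2 + 5^2 = 55

55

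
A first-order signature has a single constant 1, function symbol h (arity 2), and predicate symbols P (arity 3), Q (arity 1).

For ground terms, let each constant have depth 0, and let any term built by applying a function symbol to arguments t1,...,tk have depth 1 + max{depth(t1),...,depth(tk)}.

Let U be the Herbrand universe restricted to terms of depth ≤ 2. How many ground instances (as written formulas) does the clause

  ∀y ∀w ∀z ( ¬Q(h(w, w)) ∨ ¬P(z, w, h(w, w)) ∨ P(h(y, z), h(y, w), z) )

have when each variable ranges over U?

125

Ground terms of depth ≤ 2:
  If N_k denotes the number of depth-≤k ground terms, the 1 constant gives N_0 = 1, and each function symbol of arity r contributes N_{k-1}^r new terms at level k: N_k = 1 + N_{k-1}^2.
  N_0 = 1
  N_1 = 1 + 1^2 = 2
  N_2 = 1 + 2^2 = 5
  Explicitly: 1, h(1, 1), h(1, h(1, 1)), h(h(1, 1), 1), h(h(1, 1), h(1, 1)).
So there are 5 ground terms available for substitution.
Each of y, w, z ranges independently over the available ground terms, and distinct assignments produce distinct instances.
Number of ground instances = 5^3 = 125.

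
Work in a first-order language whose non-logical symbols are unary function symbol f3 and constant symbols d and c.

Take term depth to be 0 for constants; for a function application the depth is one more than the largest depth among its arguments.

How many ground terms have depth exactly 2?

If N_k denotes the number of depth-≤k ground terms, the 2 constants give N_0 = 2, and each function symbol of arity r contributes N_{k-1}^r new terms at level k: N_k = 2 + N_{k-1}.
N_0 = 2
N_1 = 2 + 2 = 4
N_2 = 2 + 4 = 6
Terms of depth exactly 2: N_2 − N_1 = 6 − 4 = 2.

2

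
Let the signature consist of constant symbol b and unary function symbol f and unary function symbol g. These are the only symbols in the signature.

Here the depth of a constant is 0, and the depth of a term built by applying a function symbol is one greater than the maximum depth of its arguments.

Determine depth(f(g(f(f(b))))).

4

depth(f(b)) = 1 + depth(b) = 1 + 0 = 1
depth(f(f(b))) = 1 + depth(f(b)) = 1 + 1 = 2
depth(g(f(f(b)))) = 1 + depth(f(f(b))) = 1 + 2 = 3
depth(f(g(f(f(b))))) = 1 + depth(g(f(f(b)))) = 1 + 3 = 4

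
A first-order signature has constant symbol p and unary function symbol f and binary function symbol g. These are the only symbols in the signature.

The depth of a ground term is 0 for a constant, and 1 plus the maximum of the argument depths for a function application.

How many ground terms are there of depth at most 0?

Write N_k for the number of ground terms of depth ≤ k. A term of depth ≤ k is either a constant or a function symbol applied to arguments of depth ≤ k−1, so N_k = 1 + N_{k-1} + N_{k-1}^2.
N_0 = 1
Explicitly: p.

1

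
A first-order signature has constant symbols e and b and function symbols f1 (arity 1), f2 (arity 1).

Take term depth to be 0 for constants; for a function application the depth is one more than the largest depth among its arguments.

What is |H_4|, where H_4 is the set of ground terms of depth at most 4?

Write N_k for the number of ground terms of depth ≤ k. A term of depth ≤ k is either a constant or a function symbol applied to arguments of depth ≤ k−1, so N_k = 2 + N_{k-1} + N_{k-1}.
N_0 = 2
N_1 = 2 + 2 + 2 = 6
N_2 = 2 + 6 + 6 = 14
N_3 = 2 + 14 + 14 = 30
N_4 = 2 + 30 + 30 = 62

62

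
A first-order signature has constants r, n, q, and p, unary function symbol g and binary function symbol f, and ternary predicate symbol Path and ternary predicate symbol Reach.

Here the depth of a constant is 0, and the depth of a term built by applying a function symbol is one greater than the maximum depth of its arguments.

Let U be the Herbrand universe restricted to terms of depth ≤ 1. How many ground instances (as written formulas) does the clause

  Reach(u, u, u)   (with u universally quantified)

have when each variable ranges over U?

24

Ground terms of depth ≤ 1:
  Let N_k = |{terms of depth ≤ k}|. Then N_0 = 4 and N_k = 4 + N_{k-1} + N_{k-1}^2 for k ≥ 1 (one summand per function symbol, arity giving the exponent).
  N_0 = 4
  N_1 = 4 + 4 + 4^2 = 24
So there are 24 ground terms available for substitution.
The body mentions the single quantified variable u; since ground terms form a free algebra, no two substitutions collapse to the same formula.
Number of ground instances = 24.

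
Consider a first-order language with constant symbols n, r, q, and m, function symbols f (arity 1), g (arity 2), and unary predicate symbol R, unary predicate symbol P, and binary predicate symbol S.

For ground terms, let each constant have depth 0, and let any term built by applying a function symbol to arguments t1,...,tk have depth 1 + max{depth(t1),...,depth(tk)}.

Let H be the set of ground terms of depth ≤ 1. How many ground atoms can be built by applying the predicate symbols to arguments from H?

First count ground terms of depth ≤ 1.
Write N_k for the number of ground terms of depth ≤ k. A term of depth ≤ k is either a constant or a function symbol applied to arguments of depth ≤ k−1, so N_k = 4 + N_{k-1} + N_{k-1}^2.
N_0 = 4
N_1 = 4 + 4 + 4^2 = 24
So |H| = 24.
For each predicate symbol, the number of ground atoms is |H| raised to its arity; summing:
  R: 24;  P: 24;  S: 24^2 = 576
Total ground atoms: 24 + 24 + 576 = 624.

624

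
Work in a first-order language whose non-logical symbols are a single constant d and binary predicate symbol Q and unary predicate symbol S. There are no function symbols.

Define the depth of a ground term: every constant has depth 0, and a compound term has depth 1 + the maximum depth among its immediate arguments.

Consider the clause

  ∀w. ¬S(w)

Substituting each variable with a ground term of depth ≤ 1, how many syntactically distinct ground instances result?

1

Ground terms of depth ≤ 1:
  With no function symbols every ground term is a constant, so there is exactly 1 ground term at every depth bound.
  N_0 = 1
  N_1 = 1
So there is exactly 1 ground term available for substitution.
The variable w ranges independently over the available ground terms, and distinct assignments produce distinct instances.
Number of ground instances = 1.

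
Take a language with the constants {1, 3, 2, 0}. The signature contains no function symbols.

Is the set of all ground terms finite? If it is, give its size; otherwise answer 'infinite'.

4

There are no function symbols, so every ground term is one of the 4 constants.
The Herbrand universe is {1, 3, 2, 0}, which is finite with 4 elements.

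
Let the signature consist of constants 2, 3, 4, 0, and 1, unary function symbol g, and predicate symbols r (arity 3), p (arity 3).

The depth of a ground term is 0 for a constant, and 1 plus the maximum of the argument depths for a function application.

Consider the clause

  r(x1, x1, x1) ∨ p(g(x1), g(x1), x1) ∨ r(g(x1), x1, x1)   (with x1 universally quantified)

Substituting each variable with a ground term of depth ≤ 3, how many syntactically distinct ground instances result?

20

Ground terms of depth ≤ 3:
  Write N_k for the number of ground terms of depth ≤ k. A term of depth ≤ k is either a constant or a function symbol applied to arguments of depth ≤ k−1, so N_k = 5 + N_{k-1}.
  N_0 = 5
  N_1 = 5 + 5 = 10
  N_2 = 5 + 10 = 15
  N_3 = 5 + 15 = 20
So there are 20 ground terms available for substitution.
There is 1 variable to instantiate (x1),  occurring in at least one literal, so different choices give different ground instances.
Number of ground instances = 20.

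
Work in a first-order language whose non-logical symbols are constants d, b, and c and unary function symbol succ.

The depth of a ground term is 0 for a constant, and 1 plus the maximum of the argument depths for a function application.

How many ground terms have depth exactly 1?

3

Let N_k count ground terms of depth at most k. Each non-constant term of depth ≤ k is some function symbol applied to depth-≤(k−1) arguments, giving N_k = 3 + N_{k-1}.
N_0 = 3
N_1 = 3 + 3 = 6
Terms of depth exactly 1: N_1 − N_0 = 6 − 3 = 3.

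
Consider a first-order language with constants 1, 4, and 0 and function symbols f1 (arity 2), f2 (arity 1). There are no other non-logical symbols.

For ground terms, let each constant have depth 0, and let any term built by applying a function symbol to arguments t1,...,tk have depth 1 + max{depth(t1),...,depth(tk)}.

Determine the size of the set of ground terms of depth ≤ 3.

Let N_k = |{terms of depth ≤ k}|. Then N_0 = 3 and N_k = 3 + N_{k-1}^2 + N_{k-1} for k ≥ 1 (one summand per function symbol, arity giving the exponent).
N_0 = 3
N_1 = 3 + 3^2 + 3 = 15
N_2 = 3 + 15^2 + 15 = 243
N_3 = 3 + 243^2 + 243 = 59295

59295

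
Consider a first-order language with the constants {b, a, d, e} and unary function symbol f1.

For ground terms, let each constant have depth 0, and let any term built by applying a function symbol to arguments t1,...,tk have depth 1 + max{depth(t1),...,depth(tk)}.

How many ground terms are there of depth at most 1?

Count level by level. With function symbols f1/1, the terms of depth ≤ k are the 4 constants together with each function applied to depth-≤(k−1) tuples, so N_k = 4 + N_{k-1}.
N_0 = 4
N_1 = 4 + 4 = 8

8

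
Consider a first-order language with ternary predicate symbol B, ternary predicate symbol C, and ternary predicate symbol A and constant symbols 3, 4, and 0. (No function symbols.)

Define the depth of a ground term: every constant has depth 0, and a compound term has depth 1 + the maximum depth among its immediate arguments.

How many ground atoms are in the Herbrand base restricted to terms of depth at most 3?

81

First count ground terms of depth ≤ 3.
With no function symbols every ground term is a constant, so there are exactly 3 ground terms at every depth bound.
N_0 = 3
N_1 = 3
N_2 = 3
N_3 = 3
Explicitly: 3, 4, 0.
So |H| = 3.
A ground atom is a predicate applied to a tuple of terms from H, so the count is the sum over predicates of |H|^arity:
  B: 3^3 = 27;  C: 3^3 = 27;  A: 3^3 = 27
Total ground atoms: 27 + 27 + 27 = 81.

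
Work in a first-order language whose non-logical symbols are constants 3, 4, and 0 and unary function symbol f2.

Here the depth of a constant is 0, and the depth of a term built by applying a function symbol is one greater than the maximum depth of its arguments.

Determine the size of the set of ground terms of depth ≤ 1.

Count level by level. With function symbols f2/1, the terms of depth ≤ k are the 3 constants together with each function applied to depth-≤(k−1) tuples, so N_k = 3 + N_{k-1}.
N_0 = 3
N_1 = 3 + 3 = 6

6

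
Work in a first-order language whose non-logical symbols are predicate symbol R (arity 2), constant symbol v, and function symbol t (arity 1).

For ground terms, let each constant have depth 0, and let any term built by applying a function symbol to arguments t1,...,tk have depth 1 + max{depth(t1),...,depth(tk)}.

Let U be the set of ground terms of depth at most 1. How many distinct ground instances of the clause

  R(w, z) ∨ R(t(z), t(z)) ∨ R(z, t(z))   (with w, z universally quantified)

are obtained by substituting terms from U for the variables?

Ground terms of depth ≤ 1:
  Write N_k for the number of ground terms of depth ≤ k. A term of depth ≤ k is either a constant or a function symbol applied to arguments of depth ≤ k−1, so N_k = 1 + N_{k-1}.
  N_0 = 1
  N_1 = 1 + 1 = 2
So there are 2 ground terms available for substitution.
Each of w, z ranges independently over the available ground terms, and distinct assignments produce distinct instances.
Number of ground instances = 2^2 = 4.

4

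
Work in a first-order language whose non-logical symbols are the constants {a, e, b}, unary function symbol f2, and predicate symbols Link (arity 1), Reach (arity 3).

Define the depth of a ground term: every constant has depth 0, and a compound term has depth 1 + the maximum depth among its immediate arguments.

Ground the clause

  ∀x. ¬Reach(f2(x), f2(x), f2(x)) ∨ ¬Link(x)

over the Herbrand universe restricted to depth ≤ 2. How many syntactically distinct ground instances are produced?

Ground terms of depth ≤ 2:
  If N_k denotes the number of depth-≤k ground terms, the 3 constants give N_0 = 3, and each function symbol of arity r contributes N_{k-1}^r new terms at level k: N_k = 3 + N_{k-1}.
  N_0 = 3
  N_1 = 3 + 3 = 6
  N_2 = 3 + 6 = 9
  Explicitly: a, e, b, f2(a), f2(e), f2(b), f2(f2(a)), f2(f2(e)), f2(f2(b)).
So there are 9 ground terms available for substitution.
The body mentions the single quantified variable x; since ground terms form a free algebra, no two substitutions collapse to the same formula.
Number of ground instances = 9.

9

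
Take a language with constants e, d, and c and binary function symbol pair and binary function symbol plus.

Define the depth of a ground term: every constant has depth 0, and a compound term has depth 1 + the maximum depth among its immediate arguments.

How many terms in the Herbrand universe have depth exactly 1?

Count level by level. With function symbols pair/2, plus/2, the terms of depth ≤ k are the 3 constants together with each function applied to depth-≤(k−1) tuples, so N_k = 3 + N_{k-1}^2 + N_{k-1}^2.
N_0 = 3
N_1 = 3 + 3^2 + 3^2 = 21
Terms of depth exactly 1: N_1 − N_0 = 21 − 3 = 18.

18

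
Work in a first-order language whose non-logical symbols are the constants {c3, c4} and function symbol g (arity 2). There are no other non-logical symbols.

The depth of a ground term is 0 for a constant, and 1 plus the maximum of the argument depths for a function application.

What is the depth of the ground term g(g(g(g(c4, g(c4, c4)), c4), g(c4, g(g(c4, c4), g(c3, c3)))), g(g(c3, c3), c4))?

depth(g(c4, c4)) = 1 + max(0, 0) = 1
depth(g(c4, g(c4, c4))) = 1 + max(0, 1) = 2
depth(g(g(c4, g(c4, c4)), c4)) = 1 + max(2, 0) = 3
depth(g(c3, c3)) = 1 + max(0, 0) = 1
depth(g(g(c4, c4), g(c3, c3))) = 1 + max(1, 1) = 2
depth(g(c4, g(g(c4, c4), g(c3, c3)))) = 1 + max(0, 2) = 3
depth(g(g(g(c4, g(c4, c4)), c4), g(c4, g(g(c4, c4), g(c3, c3))))) = 1 + max(3, 3) = 4
depth(g(g(c3, c3), c4)) = 1 + max(1, 0) = 2
depth(g(g(g(g(c4, g(c4, c4)), c4), g(c4, g(g(c4, c4), g(c3, c3)))), g(g(c3, c3), c4))) = 1 + max(4, 2) = 5

5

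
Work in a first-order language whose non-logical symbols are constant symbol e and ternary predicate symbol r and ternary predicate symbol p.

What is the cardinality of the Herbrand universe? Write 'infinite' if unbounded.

There are no function symbols, so the only ground term is the single constant.
The Herbrand universe is {e}, finite with 1 element.

1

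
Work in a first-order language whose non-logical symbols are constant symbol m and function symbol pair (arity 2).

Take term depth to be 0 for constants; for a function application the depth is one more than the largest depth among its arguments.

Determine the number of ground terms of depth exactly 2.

If N_k denotes the number of depth-≤k ground terms, the 1 constant gives N_0 = 1, and each function symbol of arity r contributes N_{k-1}^r new terms at level k: N_k = 1 + N_{k-1}^2.
N_0 = 1
N_1 = 1 + 1^2 = 2
N_2 = 1 + 2^2 = 5
Terms of depth exactly 2: N_2 − N_1 = 5 − 2 = 3.

3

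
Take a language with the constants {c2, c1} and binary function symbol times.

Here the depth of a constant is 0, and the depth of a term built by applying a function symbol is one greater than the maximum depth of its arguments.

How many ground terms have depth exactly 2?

32

Let N_k count ground terms of depth at most k. Each non-constant term of depth ≤ k is some function symbol applied to depth-≤(k−1) arguments, giving N_k = 2 + N_{k-1}^2.
N_0 = 2
N_1 = 2 + 2^2 = 6
N_2 = 2 + 6^2 = 38
Terms of depth exactly 2: N_2 − N_1 = 38 − 6 = 32.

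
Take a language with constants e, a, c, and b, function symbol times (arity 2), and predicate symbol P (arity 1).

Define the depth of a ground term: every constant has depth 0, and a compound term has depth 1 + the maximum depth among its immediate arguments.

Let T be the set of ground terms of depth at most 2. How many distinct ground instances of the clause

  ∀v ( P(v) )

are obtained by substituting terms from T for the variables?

Ground terms of depth ≤ 2:
  Count level by level. With function symbols times/2, the terms of depth ≤ k are the 4 constants together with each function applied to depth-≤(k−1) tuples, so N_k = 4 + N_{k-1}^2.
  N_0 = 4
  N_1 = 4 + 4^2 = 20
  N_2 = 4 + 20^2 = 404
So there are 404 ground terms available for substitution.
There is 1 variable to instantiate (v),  occurring in at least one literal, so different choices give different ground instances.
Number of ground instances = 404.

404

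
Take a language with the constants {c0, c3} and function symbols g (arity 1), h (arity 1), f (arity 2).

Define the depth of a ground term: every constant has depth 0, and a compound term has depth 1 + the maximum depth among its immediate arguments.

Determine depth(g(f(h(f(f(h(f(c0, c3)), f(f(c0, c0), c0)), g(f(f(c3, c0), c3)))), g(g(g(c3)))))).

depth(f(c0, c3)) = 1 + max(0, 0) = 1
depth(h(f(c0, c3))) = 1 + depth(f(c0, c3)) = 1 + 1 = 2
depth(f(c0, c0)) = 1 + max(0, 0) = 1
depth(f(f(c0, c0), c0)) = 1 + max(1, 0) = 2
depth(f(h(f(c0, c3)), f(f(c0, c0), c0))) = 1 + max(2, 2) = 3
depth(f(c3, c0)) = 1 + max(0, 0) = 1
depth(f(f(c3, c0), c3)) = 1 + max(1, 0) = 2
depth(g(f(f(c3, c0), c3))) = 1 + depth(f(f(c3, c0), c3)) = 1 + 2 = 3
depth(f(f(h(f(c0, c3)), f(f(c0, c0), c0)), g(f(f(c3, c0), c3)))) = 1 + max(3, 3) = 4
depth(h(f(f(h(f(c0, c3)), f(f(c0, c0), c0)), g(f(f(c3, c0), c3))))) = 1 + depth(f(f(h(f(c0, c3)), f(f(c0, c0), c0)), g(f(f(c3, c0), c3)))) = 1 + 4 = 5
depth(g(c3)) = 1 + depth(c3) = 1 + 0 = 1
depth(g(g(c3))) = 1 + depth(g(c3)) = 1 + 1 = 2
depth(g(g(g(c3)))) = 1 + depth(g(g(c3))) = 1 + 2 = 3
depth(f(h(f(f(h(f(c0, c3)), f(f(c0, c0), c0)), g(f(f(c3, c0), c3)))), g(g(g(c3))))) = 1 + max(5, 3) = 6
depth(g(f(h(f(f(h(f(c0, c3)), f(f(c0, c0), c0)), g(f(f(c3, c0), c3)))), g(g(g(c3)))))) = 1 + depth(f(h(f(f(h(f(c0, c3)), f(f(c0, c0), c0)), g(f(f(c3, c0), c3)))), g(g(g(c3))))) = 1 + 6 = 7

7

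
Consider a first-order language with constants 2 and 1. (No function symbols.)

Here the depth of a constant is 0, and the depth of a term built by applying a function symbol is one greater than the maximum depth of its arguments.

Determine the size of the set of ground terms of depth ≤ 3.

With no function symbols every ground term is a constant, so there are exactly 2 ground terms at every depth bound.
N_0 = 2
N_1 = 2
N_2 = 2
N_3 = 2
Explicitly: 2, 1.

2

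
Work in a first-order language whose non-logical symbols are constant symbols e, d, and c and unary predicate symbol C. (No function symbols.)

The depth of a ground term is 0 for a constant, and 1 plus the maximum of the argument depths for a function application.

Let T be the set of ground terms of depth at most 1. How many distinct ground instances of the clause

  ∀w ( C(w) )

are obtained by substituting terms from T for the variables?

3

Ground terms of depth ≤ 1:
  With no function symbols every ground term is a constant, so there are exactly 3 ground terms at every depth bound.
  N_0 = 3
  N_1 = 3
  Explicitly: e, d, c.
So there are 3 ground terms available for substitution.
The variable w ranges independently over the available ground terms, and distinct assignments produce distinct instances.
Number of ground instances = 3.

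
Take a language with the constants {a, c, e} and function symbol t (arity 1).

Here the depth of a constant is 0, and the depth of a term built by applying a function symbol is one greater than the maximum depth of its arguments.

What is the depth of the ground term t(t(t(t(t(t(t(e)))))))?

7

depth(t(e)) = 1 + depth(e) = 1 + 0 = 1
depth(t(t(e))) = 1 + depth(t(e)) = 1 + 1 = 2
depth(t(t(t(e)))) = 1 + depth(t(t(e))) = 1 + 2 = 3
depth(t(t(t(t(e))))) = 1 + depth(t(t(t(e)))) = 1 + 3 = 4
depth(t(t(t(t(t(e)))))) = 1 + depth(t(t(t(t(e))))) = 1 + 4 = 5
depth(t(t(t(t(t(t(e))))))) = 1 + depth(t(t(t(t(t(e)))))) = 1 + 5 = 6
depth(t(t(t(t(t(t(t(e)))))))) = 1 + depth(t(t(t(t(t(t(e))))))) = 1 + 6 = 7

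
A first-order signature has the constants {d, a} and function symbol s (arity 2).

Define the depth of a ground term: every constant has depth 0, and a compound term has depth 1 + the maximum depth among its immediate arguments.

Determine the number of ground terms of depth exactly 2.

Let N_k = |{terms of depth ≤ k}|. Then N_0 = 2 and N_k = 2 + N_{k-1}^2 for k ≥ 1 (one summand per function symbol, arity giving the exponent).
N_0 = 2
N_1 = 2 + 2^2 = 6
N_2 = 2 + 6^2 = 38
Terms of depth exactly 2: N_2 − N_1 = 38 − 6 = 32.

32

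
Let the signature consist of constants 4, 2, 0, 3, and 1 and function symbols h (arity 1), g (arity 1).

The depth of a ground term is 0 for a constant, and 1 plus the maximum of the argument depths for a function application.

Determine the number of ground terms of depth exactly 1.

10

If N_k denotes the number of depth-≤k ground terms, the 5 constants give N_0 = 5, and each function symbol of arity r contributes N_{k-1}^r new terms at level k: N_k = 5 + N_{k-1} + N_{k-1}.
N_0 = 5
N_1 = 5 + 5 + 5 = 15
Terms of depth exactly 1: N_1 − N_0 = 15 − 5 = 10.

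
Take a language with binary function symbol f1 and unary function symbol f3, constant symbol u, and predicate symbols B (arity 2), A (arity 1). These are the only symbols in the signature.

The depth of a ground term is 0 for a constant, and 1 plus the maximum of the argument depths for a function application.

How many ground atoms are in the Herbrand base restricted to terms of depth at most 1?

First count ground terms of depth ≤ 1.
If N_k denotes the number of depth-≤k ground terms, the 1 constant gives N_0 = 1, and each function symbol of arity r contributes N_{k-1}^r new terms at level k: N_k = 1 + N_{k-1}^2 + N_{k-1}.
N_0 = 1
N_1 = 1 + 1^2 + 1 = 3
So |H| = 3.
A ground atom is a predicate applied to a tuple of terms from H, so the count is the sum over predicates of |H|^arity:
  B: 3^2 = 9;  A: 3
Total ground atoms: 9 + 3 = 12.

12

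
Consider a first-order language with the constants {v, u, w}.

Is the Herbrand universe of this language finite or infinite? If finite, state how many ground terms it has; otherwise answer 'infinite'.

3

There are no function symbols, so every ground term is one of the 3 constants.
The Herbrand universe is {v, u, w}, which is finite with 3 elements.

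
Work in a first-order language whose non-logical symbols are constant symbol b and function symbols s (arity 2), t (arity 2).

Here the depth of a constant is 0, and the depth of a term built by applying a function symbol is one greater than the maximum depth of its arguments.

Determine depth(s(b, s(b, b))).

2

depth(s(b, b)) = 1 + max(0, 0) = 1
depth(s(b, s(b, b))) = 1 + max(0, 1) = 2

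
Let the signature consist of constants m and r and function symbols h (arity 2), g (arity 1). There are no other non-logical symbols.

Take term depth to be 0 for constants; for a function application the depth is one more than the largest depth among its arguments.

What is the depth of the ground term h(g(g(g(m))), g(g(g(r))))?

depth(g(m)) = 1 + depth(m) = 1 + 0 = 1
depth(g(g(m))) = 1 + depth(g(m)) = 1 + 1 = 2
depth(g(g(g(m)))) = 1 + depth(g(g(m))) = 1 + 2 = 3
depth(g(r)) = 1 + depth(r) = 1 + 0 = 1
depth(g(g(r))) = 1 + depth(g(r)) = 1 + 1 = 2
depth(g(g(g(r)))) = 1 + depth(g(g(r))) = 1 + 2 = 3
depth(h(g(g(g(m))), g(g(g(r))))) = 1 + max(3, 3) = 4

4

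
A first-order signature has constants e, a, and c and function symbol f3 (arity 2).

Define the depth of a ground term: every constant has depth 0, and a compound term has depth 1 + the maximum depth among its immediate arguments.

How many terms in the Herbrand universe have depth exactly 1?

If N_k denotes the number of depth-≤k ground terms, the 3 constants give N_0 = 3, and each function symbol of arity r contributes N_{k-1}^r new terms at level k: N_k = 3 + N_{k-1}^2.
N_0 = 3
N_1 = 3 + 3^2 = 12
Terms of depth exactly 1: N_1 − N_0 = 12 − 3 = 9.

9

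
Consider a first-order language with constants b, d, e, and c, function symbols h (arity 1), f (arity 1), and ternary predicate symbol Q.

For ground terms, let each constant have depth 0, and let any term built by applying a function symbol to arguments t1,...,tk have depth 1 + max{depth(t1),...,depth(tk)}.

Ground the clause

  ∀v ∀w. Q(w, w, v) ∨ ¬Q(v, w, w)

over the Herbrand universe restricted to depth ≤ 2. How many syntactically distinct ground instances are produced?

784

Ground terms of depth ≤ 2:
  Let N_k = |{terms of depth ≤ k}|. Then N_0 = 4 and N_k = 4 + N_{k-1} + N_{k-1} for k ≥ 1 (one summand per function symbol, arity giving the exponent).
  N_0 = 4
  N_1 = 4 + 4 + 4 = 12
  N_2 = 4 + 12 + 12 = 28
So there are 28 ground terms available for substitution.
There are 2 variables to instantiate (v, w), each occurring in at least one literal, so different choices give different ground instances.
Number of ground instances = 28^2 = 784.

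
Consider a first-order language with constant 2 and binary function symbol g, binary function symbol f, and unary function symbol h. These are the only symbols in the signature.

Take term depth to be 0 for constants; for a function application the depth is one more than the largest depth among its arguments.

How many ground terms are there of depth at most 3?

2776

Let N_k = |{terms of depth ≤ k}|. Then N_0 = 1 and N_k = 1 + N_{k-1}^2 + N_{k-1}^2 + N_{k-1} for k ≥ 1 (one summand per function symbol, arity giving the exponent).
N_0 = 1
N_1 = 1 + 1^2 + 1^2 + 1 = 4
N_2 = 1 + 4^2 + 4^2 + 4 = 37
N_3 = 1 + 37^2 + 37^2 + 37 = 2776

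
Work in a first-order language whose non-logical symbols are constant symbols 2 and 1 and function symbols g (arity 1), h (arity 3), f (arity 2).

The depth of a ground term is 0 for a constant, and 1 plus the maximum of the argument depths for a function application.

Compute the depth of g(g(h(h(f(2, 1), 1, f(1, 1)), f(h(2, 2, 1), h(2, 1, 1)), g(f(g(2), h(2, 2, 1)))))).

6

depth(f(2, 1)) = 1 + max(0, 0) = 1
depth(f(1, 1)) = 1 + max(0, 0) = 1
depth(h(f(2, 1), 1, f(1, 1))) = 1 + max(1, 0, 1) = 2
depth(h(2, 2, 1)) = 1 + max(0, 0, 0) = 1
depth(h(2, 1, 1)) = 1 + max(0, 0, 0) = 1
depth(f(h(2, 2, 1), h(2, 1, 1))) = 1 + max(1, 1) = 2
depth(g(2)) = 1 + depth(2) = 1 + 0 = 1
depth(f(g(2), h(2, 2, 1))) = 1 + max(1, 1) = 2
depth(g(f(g(2), h(2, 2, 1)))) = 1 + depth(f(g(2), h(2, 2, 1))) = 1 + 2 = 3
depth(h(h(f(2, 1), 1, f(1, 1)), f(h(2, 2, 1), h(2, 1, 1)), g(f(g(2), h(2, 2, 1))))) = 1 + max(2, 2, 3) = 4
depth(g(h(h(f(2, 1), 1, f(1, 1)), f(h(2, 2, 1), h(2, 1, 1)), g(f(g(2), h(2, 2, 1)))))) = 1 + depth(h(h(f(2, 1), 1, f(1, 1)), f(h(2, 2, 1), h(2, 1, 1)), g(f(g(2), h(2, 2, 1))))) = 1 + 4 = 5
depth(g(g(h(h(f(2, 1), 1, f(1, 1)), f(h(2, 2, 1), h(2, 1, 1)), g(f(g(2), h(2, 2, 1))))))) = 1 + depth(g(h(h(f(2, 1), 1, f(1, 1)), f(h(2, 2, 1), h(2, 1, 1)), g(f(g(2), h(2, 2, 1)))))) = 1 + 5 = 6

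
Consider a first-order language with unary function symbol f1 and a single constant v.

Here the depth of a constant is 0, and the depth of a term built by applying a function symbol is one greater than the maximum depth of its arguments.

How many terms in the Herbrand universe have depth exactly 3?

Let N_k count ground terms of depth at most k. Each non-constant term of depth ≤ k is some function symbol applied to depth-≤(k−1) arguments, giving N_k = 1 + N_{k-1}.
N_0 = 1
N_1 = 1 + 1 = 2
N_2 = 1 + 2 = 3
N_3 = 1 + 3 = 4
Terms of depth exactly 3: N_3 − N_2 = 4 − 3 = 1.

1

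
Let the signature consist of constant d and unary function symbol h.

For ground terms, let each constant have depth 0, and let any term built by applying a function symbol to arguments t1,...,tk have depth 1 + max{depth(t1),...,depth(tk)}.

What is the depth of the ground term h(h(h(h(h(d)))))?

5

depth(h(d)) = 1 + depth(d) = 1 + 0 = 1
depth(h(h(d))) = 1 + depth(h(d)) = 1 + 1 = 2
depth(h(h(h(d)))) = 1 + depth(h(h(d))) = 1 + 2 = 3
depth(h(h(h(h(d))))) = 1 + depth(h(h(h(d)))) = 1 + 3 = 4
depth(h(h(h(h(h(d)))))) = 1 + depth(h(h(h(h(d))))) = 1 + 4 = 5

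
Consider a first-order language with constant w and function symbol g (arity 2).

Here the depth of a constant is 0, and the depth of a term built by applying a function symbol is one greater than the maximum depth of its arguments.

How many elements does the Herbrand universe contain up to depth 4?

If N_k denotes the number of depth-≤k ground terms, the 1 constant gives N_0 = 1, and each function symbol of arity r contributes N_{k-1}^r new terms at level k: N_k = 1 + N_{k-1}^2.
N_0 = 1
N_1 = 1 + 1^2 = 2
N_2 = 1 + 2^2 = 5
N_3 = 1 + 5^2 = 26
N_4 = 1 + 26^2 = 677

677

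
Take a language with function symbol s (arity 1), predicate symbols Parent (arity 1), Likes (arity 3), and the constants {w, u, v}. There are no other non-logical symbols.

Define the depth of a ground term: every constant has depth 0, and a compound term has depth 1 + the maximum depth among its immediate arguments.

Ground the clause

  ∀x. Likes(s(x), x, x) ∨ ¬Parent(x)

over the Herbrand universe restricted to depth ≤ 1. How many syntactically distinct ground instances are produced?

Ground terms of depth ≤ 1:
  Let N_k = |{terms of depth ≤ k}|. Then N_0 = 3 and N_k = 3 + N_{k-1} for k ≥ 1 (one summand per function symbol, arity giving the exponent).
  N_0 = 3
  N_1 = 3 + 3 = 6
So there are 6 ground terms available for substitution.
There is 1 variable to instantiate (x),  occurring in at least one literal, so different choices give different ground instances.
Number of ground instances = 6.

6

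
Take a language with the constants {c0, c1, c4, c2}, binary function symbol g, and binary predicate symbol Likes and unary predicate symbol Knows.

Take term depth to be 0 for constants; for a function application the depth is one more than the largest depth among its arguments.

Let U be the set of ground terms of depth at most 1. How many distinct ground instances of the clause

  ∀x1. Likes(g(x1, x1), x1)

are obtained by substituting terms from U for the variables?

Ground terms of depth ≤ 1:
  Write N_k for the number of ground terms of depth ≤ k. A term of depth ≤ k is either a constant or a function symbol applied to arguments of depth ≤ k−1, so N_k = 4 + N_{k-1}^2.
  N_0 = 4
  N_1 = 4 + 4^2 = 20
So there are 20 ground terms available for substitution.
The clause has 1 distinct variable (x1), which appears in the body. In the free term algebra distinct substitutions yield syntactically distinct ground instances.
Number of ground instances = 20.

20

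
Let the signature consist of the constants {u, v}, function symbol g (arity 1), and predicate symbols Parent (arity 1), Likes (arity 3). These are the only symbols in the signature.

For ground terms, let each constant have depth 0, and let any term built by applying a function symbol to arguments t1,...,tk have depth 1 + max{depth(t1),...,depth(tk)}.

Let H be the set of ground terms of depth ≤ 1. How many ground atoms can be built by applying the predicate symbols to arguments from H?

68

First count ground terms of depth ≤ 1.
Count level by level. With function symbols g/1, the terms of depth ≤ k are the 2 constants together with each function applied to depth-≤(k−1) tuples, so N_k = 2 + N_{k-1}.
N_0 = 2
N_1 = 2 + 2 = 4
Explicitly: u, v, g(u), g(v).
So |H| = 4.
A ground atom is a predicate applied to a tuple of terms from H, so the count is the sum over predicates of |H|^arity:
  Parent: 4;  Likes: 4^3 = 64
Total ground atoms: 4 + 64 = 68.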